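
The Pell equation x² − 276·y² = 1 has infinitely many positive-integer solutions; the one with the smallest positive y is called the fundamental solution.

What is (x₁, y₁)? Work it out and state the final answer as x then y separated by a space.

7775 468

[16; 1,1,1,1,2,2,2,1,1,1,1,32] for √276; ℓ=12 ⇒ convergent index 11
a_0=16:  p_0=16·1+0=16,  q_0=16·0+1=1
a_1=1:  p_1=1·16+1=17,  q_1=1·1+0=1
a_2=1:  p_2=1·17+16=33,  q_2=1·1+1=2
…
a_6=2:  p_6=2·216+83=515,  q_6=2·13+5=31
…
a_10=1:  p_10=1·3007+1761=4768,  q_10=1·181+106=287
a_11=1:  p_11=1·4768+3007=7775,  q_11=1·287+181=468
(x₁, y₁) = (7775, 468);  7775² − 276·468² = 1 ✓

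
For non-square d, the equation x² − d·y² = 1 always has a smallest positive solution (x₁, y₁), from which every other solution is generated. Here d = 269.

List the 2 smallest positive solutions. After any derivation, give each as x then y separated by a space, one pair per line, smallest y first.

d=269: √d = [16; 2,2,32] (ℓ=3, odd), read p_5/q_5
i=0: a=16 ⇒ p=16, q=1
i=1: a=2 ⇒ p=33, q=2
…
i=4: a=2 ⇒ p=5396, q=329
i=5: a=2 ⇒ p=13449, q=820
→ (13449, 820).  Check: 13449²=180875601, 269·820²=180875600, difference 1.
(x_2, y_2) = (13449·13449 + 269·820·820, 13449·820 + 820·13449) = (361751201, 22056360)

13449 820
361751201 22056360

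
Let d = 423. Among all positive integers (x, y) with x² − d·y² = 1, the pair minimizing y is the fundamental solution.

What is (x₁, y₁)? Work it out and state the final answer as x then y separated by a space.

4607 224

√423 = [20; 1,1,3,4,3,1,1,40, …], period ℓ=8 (even) → k=7
i=0: a=20 ⇒ p=20, q=1
…
i=2: a=1 ⇒ p=41, q=2
…
i=4: a=4 ⇒ p=617, q=30
i=5: a=3 ⇒ p=1995, q=97
i=6: a=1 ⇒ p=2612, q=127
i=7: a=1 ⇒ p=4607, q=224
fundamental: x₁=4607, y₁=224  (since 21224449 − 423·50176 = 1)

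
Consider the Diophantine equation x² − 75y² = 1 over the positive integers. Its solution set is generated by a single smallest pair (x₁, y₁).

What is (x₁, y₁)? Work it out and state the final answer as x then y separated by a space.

√75 = [8; 1,1,1,16, …], period ℓ=4 (even) → k=3
k=0  a_k=8  p_k/q_k = 8/1
k=1  a_k=1  p_k/q_k = 9/1
k=2  a_k=1  p_k/q_k = 17/2
k=3  a_k=1  p_k/q_k = 26/3
fundamental: x₁=26, y₁=3  (since 676 − 75·9 = 1)

26 3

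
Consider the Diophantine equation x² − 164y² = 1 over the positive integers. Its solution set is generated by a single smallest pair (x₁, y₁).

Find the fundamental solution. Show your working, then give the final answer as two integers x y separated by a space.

√164 = [12; 1,4,6,4,1,24, …], period ℓ=6 (even) → k=5
i=0: a=12 ⇒ p=12, q=1
i=1: a=1 ⇒ p=13, q=1
i=2: a=4 ⇒ p=64, q=5
…
i=4: a=4 ⇒ p=1652, q=129
i=5: a=1 ⇒ p=2049, q=160
fundamental: x₁=2049, y₁=160  (since 4198401 − 164·25600 = 1)

2049 160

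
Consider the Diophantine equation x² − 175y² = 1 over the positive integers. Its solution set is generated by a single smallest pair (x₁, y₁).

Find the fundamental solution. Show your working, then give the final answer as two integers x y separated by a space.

[13; 4,2,1,2,4,26] for √175; ℓ=6 ⇒ convergent index 5
step 0: (13, 1)  from 13·(1,0) + (0,1)
…
step 2: (119, 9)  from 2·(53,4) + (13,1)
…
step 4: (463, 35)  from 2·(172,13) + (119,9)
step 5: (2024, 153)  from 4·(463,35) + (172,13)
(x₁, y₁) = (2024, 153);  2024² − 175·153² = 1 ✓

2024 153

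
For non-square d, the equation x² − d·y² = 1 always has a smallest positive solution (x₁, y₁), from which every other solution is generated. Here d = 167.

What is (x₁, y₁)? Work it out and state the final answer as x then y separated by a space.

√167 = [12; 1,11,1,24, …], period ℓ=4 (even) → k=3
step 0: (12, 1)  from 12·(1,0) + (0,1)
step 1: (13, 1)  from 1·(12,1) + (1,0)
step 2: (155, 12)  from 11·(13,1) + (12,1)
step 3: (168, 13)  from 1·(155,12) + (13,1)
→ (168, 13).  Check: 168²=28224, 167·13²=28223, difference 1.

168 13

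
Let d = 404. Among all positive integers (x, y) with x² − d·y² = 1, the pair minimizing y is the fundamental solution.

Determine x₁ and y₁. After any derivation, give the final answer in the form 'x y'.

[20; 10,40] for √404; ℓ=2 ⇒ convergent index 1
step 0: (20, 1)  from 20·(1,0) + (0,1)
step 1: (201, 10)  from 10·(20,1) + (1,0)
(x₁, y₁) = (201, 10);  201² − 404·10² = 1 ✓

201 10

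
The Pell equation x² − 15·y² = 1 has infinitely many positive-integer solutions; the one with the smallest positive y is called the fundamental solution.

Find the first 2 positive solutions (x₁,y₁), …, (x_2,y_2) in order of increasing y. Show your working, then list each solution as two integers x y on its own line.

[3; 1,6] for √15; ℓ=2 ⇒ convergent index 1
k=0  a_k=3  p_k/q_k = 3/1
k=1  a_k=1  p_k/q_k = 4/1
→ (4, 1).  Check: 4²=16, 15·1²=15, difference 1.
(4+1√15)^2 = 31 + 8√15

4 1
31 8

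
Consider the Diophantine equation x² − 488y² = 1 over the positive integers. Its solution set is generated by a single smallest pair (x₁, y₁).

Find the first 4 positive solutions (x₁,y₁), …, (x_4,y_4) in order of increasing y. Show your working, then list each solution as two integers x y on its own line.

243 11
118097 5346
57394899 2598145
27893802817 1262693124

√488 = [22; 11,44, …], period ℓ=2 (even) → k=1
a_0=22:  p_0=22·1+0=22,  q_0=22·0+1=1
a_1=11:  p_1=11·22+1=243,  q_1=11·1+0=11
(x₁, y₁) = (243, 11);  243² − 488·11² = 1 ✓
(243+11√488)^2 = 118097 + 5346√488
(243+11√488)^3 = 57394899 + 2598145√488
(243+11√488)^4 = 27893802817 + 1262693124√488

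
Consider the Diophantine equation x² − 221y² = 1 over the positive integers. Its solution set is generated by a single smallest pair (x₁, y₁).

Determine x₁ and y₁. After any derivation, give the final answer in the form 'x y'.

d=221: √d = [14; 1,6,2,6,1,28] (ℓ=6, even), read p_5/q_5
i=0: a=14 ⇒ p=14, q=1
i=1: a=1 ⇒ p=15, q=1
i=2: a=6 ⇒ p=104, q=7
i=3: a=2 ⇒ p=223, q=15
i=4: a=6 ⇒ p=1442, q=97
i=5: a=1 ⇒ p=1665, q=112
→ (1665, 112).  Check: 1665²=2772225, 221·112²=2772224, difference 1.

1665 112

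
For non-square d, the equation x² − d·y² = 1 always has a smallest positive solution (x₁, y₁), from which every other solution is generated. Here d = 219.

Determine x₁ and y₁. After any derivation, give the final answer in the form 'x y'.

√219 → a₀=14, period (1,3,1,28); ℓ=4 even so k=3
a_0=14:  p_0=14·1+0=14,  q_0=14·0+1=1
a_1=1:  p_1=1·14+1=15,  q_1=1·1+0=1
a_2=3:  p_2=3·15+14=59,  q_2=3·1+1=4
a_3=1:  p_3=1·59+15=74,  q_3=1·4+1=5
→ (74, 5).  Check: 74²=5476, 219·5²=5475, difference 1.

74 5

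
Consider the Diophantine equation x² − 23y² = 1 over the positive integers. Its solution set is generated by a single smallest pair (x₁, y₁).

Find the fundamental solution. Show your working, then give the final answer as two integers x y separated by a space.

d=23: √d = [4; 1,3,1,8] (ℓ=4, even), read p_3/q_3
i=0: a=4 ⇒ p=4, q=1
i=1: a=1 ⇒ p=5, q=1
i=2: a=3 ⇒ p=19, q=4
i=3: a=1 ⇒ p=24, q=5
→ (24, 5).  Check: 24²=576, 23·5²=575, difference 1.

24 5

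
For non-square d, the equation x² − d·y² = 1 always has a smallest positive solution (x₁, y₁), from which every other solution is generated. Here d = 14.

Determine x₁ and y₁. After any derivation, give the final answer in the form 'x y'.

√14 = [3; 1,2,1,6, …], period ℓ=4 (even) → k=3
k=0  a_k=3  p_k/q_k = 3/1
k=1  a_k=1  p_k/q_k = 4/1
k=2  a_k=2  p_k/q_k = 11/3
k=3  a_k=1  p_k/q_k = 15/4
fundamental: x₁=15, y₁=4  (since 225 − 14·16 = 1)

15 4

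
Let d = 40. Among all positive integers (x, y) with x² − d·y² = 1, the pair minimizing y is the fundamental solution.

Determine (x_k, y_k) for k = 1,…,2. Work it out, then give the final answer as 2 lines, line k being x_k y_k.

19 3
721 114

√40 = [6; 3,12, …], period ℓ=2 (even) → k=1
k=0  a_k=6  p_k/q_k = 6/1
k=1  a_k=3  p_k/q_k = 19/3
→ (19, 3).  Check: 19²=361, 40·3²=360, difference 1.
(x_2, y_2) = (19·19 + 40·3·3, 19·3 + 3·19) = (721, 114)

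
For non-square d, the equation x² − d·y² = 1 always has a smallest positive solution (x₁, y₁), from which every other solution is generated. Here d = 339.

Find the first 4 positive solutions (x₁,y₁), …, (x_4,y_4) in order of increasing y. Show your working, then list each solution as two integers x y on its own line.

√339 = [18; 2,2,2,1,17,1,2,2,2,36, …], period ℓ=10 (even) → k=9
k=0  a_k=18  p_k/q_k = 18/1
k=1  a_k=2  p_k/q_k = 37/2
…
k=3  a_k=2  p_k/q_k = 221/12
…
k=5  a_k=17  p_k/q_k = 5542/301
k=6  a_k=1  p_k/q_k = 5855/318
…
k=8  a_k=2  p_k/q_k = 40359/2192
k=9  a_k=2  p_k/q_k = 97970/5321
(x₁, y₁) = (97970, 5321);  97970² − 339·5321² = 1 ✓
(97970+5321√339)^2 = 19196241799 + 1042596740√339
(97970+5321√339)^3 = 3761311617998090 + 204286405230279√339
(97970+5321√339)^4 = 736991398411349512801 + 40027878239778270520√339

97970 5321
19196241799 1042596740
3761311617998090 204286405230279
736991398411349512801 40027878239778270520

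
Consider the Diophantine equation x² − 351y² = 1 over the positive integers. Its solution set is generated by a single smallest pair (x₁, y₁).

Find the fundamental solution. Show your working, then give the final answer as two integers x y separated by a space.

√351 → a₀=18, period (1,2,1,3,2,2,2,3,1,2,1,36); ℓ=12 even so k=11
a_0=18:  p_0=18·1+0=18,  q_0=18·0+1=1
…
a_3=1:  p_3=1·56+19=75,  q_3=1·3+1=4
a_4=3:  p_4=3·75+56=281,  q_4=3·4+3=15
a_5=2:  p_5=2·281+75=637,  q_5=2·15+4=34
a_6=2:  p_6=2·637+281=1555,  q_6=2·34+15=83
…
a_8=3:  p_8=3·3747+1555=12796,  q_8=3·200+83=683
a_9=1:  p_9=1·12796+3747=16543,  q_9=1·683+200=883
a_10=2:  p_10=2·16543+12796=45882,  q_10=2·883+683=2449
a_11=1:  p_11=1·45882+16543=62425,  q_11=1·2449+883=3332
fundamental: x₁=62425, y₁=3332  (since 3896880625 − 351·11102224 = 1)

62425 3332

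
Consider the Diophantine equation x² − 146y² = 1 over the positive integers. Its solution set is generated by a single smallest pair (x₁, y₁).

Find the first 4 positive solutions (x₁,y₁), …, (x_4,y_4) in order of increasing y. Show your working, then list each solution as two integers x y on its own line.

√146 = [12; 12,24, …], period ℓ=2 (even) → k=1
a_0=12:  p_0=12·1+0=12,  q_0=12·0+1=1
a_1=12:  p_1=12·12+1=145,  q_1=12·1+0=12
fundamental: x₁=145, y₁=12  (since 21025 − 146·144 = 1)
n=2: (145,12)∘(145,12) = (145·145+146·12·12, 145·12+12·145) = (42049,3480)
n=3: (42049,3480)∘(145,12) = (145·42049+146·12·3480, 145·3480+12·42049) = (12194065,1009188)
n=4: (12194065,1009188)∘(145,12) = (145·12194065+146·12·1009188, 145·1009188+12·12194065) = (3536236801,292661040)

145 12
42049 3480
12194065 1009188
3536236801 292661040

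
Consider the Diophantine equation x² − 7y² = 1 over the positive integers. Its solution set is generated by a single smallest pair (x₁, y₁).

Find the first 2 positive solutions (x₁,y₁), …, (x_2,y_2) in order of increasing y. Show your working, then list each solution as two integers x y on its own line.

8 3
127 48

d=7: √d = [2; 1,1,1,4] (ℓ=4, even), read p_3/q_3
a_0=2:  p_0=2·1+0=2,  q_0=2·0+1=1
…
a_2=1:  p_2=1·3+2=5,  q_2=1·1+1=2
a_3=1:  p_3=1·5+3=8,  q_3=1·2+1=3
→ (8, 3).  Check: 8²=64, 7·3²=63, difference 1.
(8+3√7)^2 = 127 + 48√7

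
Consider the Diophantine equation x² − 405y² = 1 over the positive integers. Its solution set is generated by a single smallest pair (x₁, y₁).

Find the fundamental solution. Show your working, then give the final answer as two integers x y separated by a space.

d=405: √d = [20; 8,40] (ℓ=2, even), read p_1/q_1
step 0: (20, 1)  from 20·(1,0) + (0,1)
step 1: (161, 8)  from 8·(20,1) + (1,0)
→ (161, 8).  Check: 161²=25921, 405·8²=25920, difference 1.

161 8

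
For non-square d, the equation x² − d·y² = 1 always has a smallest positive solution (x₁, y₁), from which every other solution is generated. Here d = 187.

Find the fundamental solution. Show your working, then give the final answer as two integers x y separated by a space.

d=187: √d = [13; 1,2,13,2,1,26] (ℓ=6, even), read p_5/q_5
i=0: a=13 ⇒ p=13, q=1
…
i=2: a=2 ⇒ p=41, q=3
…
i=4: a=2 ⇒ p=1135, q=83
i=5: a=1 ⇒ p=1682, q=123
→ (1682, 123).  Check: 1682²=2829124, 187·123²=2829123, difference 1.

1682 123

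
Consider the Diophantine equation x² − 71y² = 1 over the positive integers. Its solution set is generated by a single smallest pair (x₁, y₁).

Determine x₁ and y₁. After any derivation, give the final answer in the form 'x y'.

3480 413

d=71: √d = [8; 2,2,1,7,1,2,2,16] (ℓ=8, even), read p_7/q_7
i=0: a=8 ⇒ p=8, q=1
i=1: a=2 ⇒ p=17, q=2
i=2: a=2 ⇒ p=42, q=5
i=3: a=1 ⇒ p=59, q=7
…
i=5: a=1 ⇒ p=514, q=61
i=6: a=2 ⇒ p=1483, q=176
i=7: a=2 ⇒ p=3480, q=413
fundamental: x₁=3480, y₁=413  (since 12110400 − 71·170569 = 1)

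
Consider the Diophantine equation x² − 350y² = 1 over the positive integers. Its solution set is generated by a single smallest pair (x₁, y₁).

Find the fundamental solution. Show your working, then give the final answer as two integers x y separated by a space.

449 24

d=350: √d = [18; 1,2,2,2,1,36] (ℓ=6, even), read p_5/q_5
a_0=18:  p_0=18·1+0=18,  q_0=18·0+1=1
a_1=1:  p_1=1·18+1=19,  q_1=1·1+0=1
a_2=2:  p_2=2·19+18=56,  q_2=2·1+1=3
a_3=2:  p_3=2·56+19=131,  q_3=2·3+1=7
a_4=2:  p_4=2·131+56=318,  q_4=2·7+3=17
a_5=1:  p_5=1·318+131=449,  q_5=1·17+7=24
(x₁, y₁) = (449, 24);  449² − 350·24² = 1 ✓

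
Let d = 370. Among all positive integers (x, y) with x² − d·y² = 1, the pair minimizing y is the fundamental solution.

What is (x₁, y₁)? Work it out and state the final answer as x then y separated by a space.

213859 11118

√370 → a₀=19, period (4,4,38); ℓ=3 odd so k=5
i=0: a=19 ⇒ p=19, q=1
i=1: a=4 ⇒ p=77, q=4
i=2: a=4 ⇒ p=327, q=17
i=3: a=38 ⇒ p=12503, q=650
i=4: a=4 ⇒ p=50339, q=2617
i=5: a=4 ⇒ p=213859, q=11118
fundamental: x₁=213859, y₁=11118  (since 45735671881 − 370·123609924 = 1)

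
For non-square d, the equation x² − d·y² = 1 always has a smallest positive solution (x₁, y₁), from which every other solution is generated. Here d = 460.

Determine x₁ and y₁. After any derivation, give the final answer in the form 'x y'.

2535751 118230

√460 → a₀=21, period (2,4,3,1,2,10,2,1,3,4,2,42); ℓ=12 even so k=11
k=0  a_k=21  p_k/q_k = 21/1
…
k=10  a_k=4  p_k/q_k = 1135029/52921
k=11  a_k=2  p_k/q_k = 2535751/118230
fundamental: x₁=2535751, y₁=118230  (since 6430033134001 − 460·13978332900 = 1)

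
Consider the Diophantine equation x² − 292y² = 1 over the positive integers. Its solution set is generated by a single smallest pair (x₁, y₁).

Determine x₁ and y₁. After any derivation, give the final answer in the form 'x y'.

√292 → a₀=17, period (11,2,1,3,8,3,1,2,11,34); ℓ=10 even so k=9
i=0: a=17 ⇒ p=17, q=1
i=1: a=11 ⇒ p=188, q=11
…
i=3: a=1 ⇒ p=581, q=34
i=4: a=3 ⇒ p=2136, q=125
i=5: a=8 ⇒ p=17669, q=1034
i=6: a=3 ⇒ p=55143, q=3227
…
i=8: a=2 ⇒ p=200767, q=11749
i=9: a=11 ⇒ p=2281249, q=133500
→ (2281249, 133500).  Check: 2281249²=5204097000001, 292·133500²=5204097000000, difference 1.

2281249 133500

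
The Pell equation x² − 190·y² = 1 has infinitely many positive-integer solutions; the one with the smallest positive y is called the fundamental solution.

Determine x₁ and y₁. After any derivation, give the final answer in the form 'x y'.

√190 = [13; 1,3,1,1,1,…,3,1,26, …], period ℓ=14 (even) → k=13
k=0  a_k=13  p_k/q_k = 13/1
k=1  a_k=1  p_k/q_k = 14/1
k=2  a_k=3  p_k/q_k = 55/4
k=3  a_k=1  p_k/q_k = 69/5
k=4  a_k=1  p_k/q_k = 124/9
…
k=6  a_k=2  p_k/q_k = 510/37
k=7  a_k=2  p_k/q_k = 1213/88
k=8  a_k=2  p_k/q_k = 2936/213
k=9  a_k=1  p_k/q_k = 4149/301
k=10  a_k=1  p_k/q_k = 7085/514
k=11  a_k=1  p_k/q_k = 11234/815
k=12  a_k=3  p_k/q_k = 40787/2959
k=13  a_k=1  p_k/q_k = 52021/3774
(x₁, y₁) = (52021, 3774);  52021² − 190·3774² = 1 ✓

52021 3774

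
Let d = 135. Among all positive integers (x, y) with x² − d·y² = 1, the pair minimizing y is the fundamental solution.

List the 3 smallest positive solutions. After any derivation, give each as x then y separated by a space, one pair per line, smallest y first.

244 21
119071 10248
58106404 5001003

√135 → a₀=11, period (1,1,1,1,1,1,1,22); ℓ=8 even so k=7
i=0: a=11 ⇒ p=11, q=1
i=1: a=1 ⇒ p=12, q=1
i=2: a=1 ⇒ p=23, q=2
i=3: a=1 ⇒ p=35, q=3
i=4: a=1 ⇒ p=58, q=5
i=5: a=1 ⇒ p=93, q=8
i=6: a=1 ⇒ p=151, q=13
i=7: a=1 ⇒ p=244, q=21
(x₁, y₁) = (244, 21);  244² − 135·21² = 1 ✓
n=2: (244,21)∘(244,21) = (244·244+135·21·21, 244·21+21·244) = (119071,10248)
n=3: (119071,10248)∘(244,21) = (244·119071+135·21·10248, 244·10248+21·119071) = (58106404,5001003)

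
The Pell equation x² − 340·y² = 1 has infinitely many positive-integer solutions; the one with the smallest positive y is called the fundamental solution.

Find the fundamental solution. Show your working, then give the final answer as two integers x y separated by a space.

285769 15498

√340 → a₀=18, period (2,3,1,1,1,…,3,2,36); ℓ=14 even so k=13
i=0: a=18 ⇒ p=18, q=1
i=1: a=2 ⇒ p=37, q=2
i=2: a=3 ⇒ p=129, q=7
i=3: a=1 ⇒ p=166, q=9
…
i=5: a=1 ⇒ p=461, q=25
i=6: a=1 ⇒ p=756, q=41
…
i=8: a=1 ⇒ p=7265, q=394
i=9: a=1 ⇒ p=13774, q=747
i=10: a=1 ⇒ p=21039, q=1141
i=11: a=1 ⇒ p=34813, q=1888
i=12: a=3 ⇒ p=125478, q=6805
i=13: a=2 ⇒ p=285769, q=15498
(x₁, y₁) = (285769, 15498);  285769² − 340·15498² = 1 ✓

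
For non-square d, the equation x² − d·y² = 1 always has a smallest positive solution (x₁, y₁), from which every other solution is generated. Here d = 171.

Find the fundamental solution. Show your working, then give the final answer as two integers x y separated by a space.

√171 = [13; 13,26, …], period ℓ=2 (even) → k=1
k=0  a_k=13  p_k/q_k = 13/1
k=1  a_k=13  p_k/q_k = 170/13
fundamental: x₁=170, y₁=13  (since 28900 − 171·169 = 1)

170 13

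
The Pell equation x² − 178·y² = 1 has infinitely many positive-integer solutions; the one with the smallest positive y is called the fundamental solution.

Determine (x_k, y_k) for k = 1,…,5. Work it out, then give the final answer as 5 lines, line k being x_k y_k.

√178 → a₀=13, period (2,1,12,1,2,26); ℓ=6 even so k=5
a_0=13:  p_0=13·1+0=13,  q_0=13·0+1=1
a_1=2:  p_1=2·13+1=27,  q_1=2·1+0=2
a_2=1:  p_2=1·27+13=40,  q_2=1·2+1=3
a_3=12:  p_3=12·40+27=507,  q_3=12·3+2=38
a_4=1:  p_4=1·507+40=547,  q_4=1·38+3=41
a_5=2:  p_5=2·547+507=1601,  q_5=2·41+38=120
→ (1601, 120).  Check: 1601²=2563201, 178·120²=2563200, difference 1.
n=2: (1601,120)∘(1601,120) = (1601·1601+178·120·120, 1601·120+120·1601) = (5126401,384240)
n=3: (5126401,384240)∘(1601,120) = (1601·5126401+178·120·384240, 1601·384240+120·5126401) = (16414734401,1230336360)
n=4: (16414734401,1230336360)∘(1601,120) = (1601·16414734401+178·120·1230336360, 1601·1230336360+120·16414734401) = (52559974425601,3939536640480)
n=5: (52559974425601,3939536640480)∘(1601,120) = (1601·52559974425601+178·120·3939536640480, 1601·3939536640480+120·52559974425601) = (168297021696040001,12614395092480600)

1601 120
5126401 384240
16414734401 1230336360
52559974425601 3939536640480
168297021696040001 12614395092480600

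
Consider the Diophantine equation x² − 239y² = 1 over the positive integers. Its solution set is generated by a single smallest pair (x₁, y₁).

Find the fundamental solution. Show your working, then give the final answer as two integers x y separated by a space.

6195120 400729

[15; 2,5,1,2,4,15,4,2,1,5,2,30] for √239; ℓ=12 ⇒ convergent index 11
k=0  a_k=15  p_k/q_k = 15/1
k=1  a_k=2  p_k/q_k = 31/2
…
k=3  a_k=1  p_k/q_k = 201/13
k=4  a_k=2  p_k/q_k = 572/37
…
k=6  a_k=15  p_k/q_k = 37907/2452
k=7  a_k=4  p_k/q_k = 154117/9969
…
k=10  a_k=5  p_k/q_k = 2847431/184185
k=11  a_k=2  p_k/q_k = 6195120/400729
fundamental: x₁=6195120, y₁=400729  (since 38379511814400 − 239·160583731441 = 1)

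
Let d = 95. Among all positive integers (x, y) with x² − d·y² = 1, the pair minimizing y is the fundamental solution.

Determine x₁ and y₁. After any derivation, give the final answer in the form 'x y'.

39 4

√95 = [9; 1,2,1,18, …], period ℓ=4 (even) → k=3
k=0  a_k=9  p_k/q_k = 9/1
k=1  a_k=1  p_k/q_k = 10/1
k=2  a_k=2  p_k/q_k = 29/3
k=3  a_k=1  p_k/q_k = 39/4
fundamental: x₁=39, y₁=4  (since 1521 − 95·16 = 1)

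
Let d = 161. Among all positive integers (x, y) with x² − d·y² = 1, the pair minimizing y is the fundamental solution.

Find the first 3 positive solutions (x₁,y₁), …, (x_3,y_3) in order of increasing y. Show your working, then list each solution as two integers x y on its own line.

√161 = [12; 1,2,4,1,2,1,4,2,1,24, …], period ℓ=10 (even) → k=9
a_0=12:  p_0=12·1+0=12,  q_0=12·0+1=1
a_1=1:  p_1=1·12+1=13,  q_1=1·1+0=1
…
a_3=4:  p_3=4·38+13=165,  q_3=4·3+1=13
a_4=1:  p_4=1·165+38=203,  q_4=1·13+3=16
a_5=2:  p_5=2·203+165=571,  q_5=2·16+13=45
…
a_7=4:  p_7=4·774+571=3667,  q_7=4·61+45=289
a_8=2:  p_8=2·3667+774=8108,  q_8=2·289+61=639
a_9=1:  p_9=1·8108+3667=11775,  q_9=1·639+289=928
→ (11775, 928).  Check: 11775²=138650625, 161·928²=138650624, difference 1.
(11775+928√161)^2 = 277301249 + 21854400√161
(11775+928√161)^3 = 6530444402175 + 514671119072√161

11775 928
277301249 21854400
6530444402175 514671119072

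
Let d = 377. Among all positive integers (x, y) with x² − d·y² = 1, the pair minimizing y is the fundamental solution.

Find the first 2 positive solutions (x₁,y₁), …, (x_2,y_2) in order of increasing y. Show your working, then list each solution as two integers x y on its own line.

233 12
108577 5592

[19; 2,2,2,38] for √377; ℓ=4 ⇒ convergent index 3
a_0=19:  p_0=19·1+0=19,  q_0=19·0+1=1
a_1=2:  p_1=2·19+1=39,  q_1=2·1+0=2
a_2=2:  p_2=2·39+19=97,  q_2=2·2+1=5
a_3=2:  p_3=2·97+39=233,  q_3=2·5+2=12
fundamental: x₁=233, y₁=12  (since 54289 − 377·144 = 1)
k=2:  x_2 = 233·233+377·12·12 = 108577,  y_2 = 233·12+12·233 = 5592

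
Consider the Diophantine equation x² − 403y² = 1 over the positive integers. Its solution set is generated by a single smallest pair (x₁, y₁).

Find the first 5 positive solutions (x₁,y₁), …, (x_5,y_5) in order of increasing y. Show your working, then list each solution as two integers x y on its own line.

669878 33369
897473069767 44706317964
1202394930058086974 59895557730143415
1610915821914004898868577 80245432842261314788776
2158234137903017152358511160238 107509300122956754498421235241

√403 = [20; 13,2,1,3,1,3,1,2,13,40, …], period ℓ=10 (even) → k=9
step 0: (20, 1)  from 20·(1,0) + (0,1)
…
step 2: (542, 27)  from 2·(261,13) + (20,1)
…
step 4: (2951, 147)  from 3·(803,40) + (542,27)
…
step 6: (14213, 708)  from 3·(3754,187) + (2951,147)
step 7: (17967, 895)  from 1·(14213,708) + (3754,187)
step 8: (50147, 2498)  from 2·(17967,895) + (14213,708)
step 9: (669878, 33369)  from 13·(50147,2498) + (17967,895)
fundamental: x₁=669878, y₁=33369  (since 448736534884 − 403·1113490161 = 1)
n=2: (669878,33369)∘(669878,33369) = (669878·669878+403·33369·33369, 669878·33369+33369·669878) = (897473069767,44706317964)
n=3: (897473069767,44706317964)∘(669878,33369) = (669878·897473069767+403·33369·44706317964, 669878·44706317964+33369·897473069767) = (1202394930058086974,59895557730143415)
n=4: (1202394930058086974,59895557730143415)∘(669878,33369) = (669878·1202394930058086974+403·33369·59895557730143415, 669878·59895557730143415+33369·1202394930058086974) = (1610915821914004898868577,80245432842261314788776)
n=5: (1610915821914004898868577,80245432842261314788776)∘(669878,33369) = (669878·1610915821914004898868577+403·33369·80245432842261314788776, 669878·80245432842261314788776+33369·1610915821914004898868577) = (2158234137903017152358511160238,107509300122956754498421235241)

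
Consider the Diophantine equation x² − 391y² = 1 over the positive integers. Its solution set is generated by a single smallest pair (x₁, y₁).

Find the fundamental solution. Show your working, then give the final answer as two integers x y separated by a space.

7338680 371133

√391 = [19; 1,3,2,2,1,…,3,1,38, …], period ℓ=16 (even) → k=15
k=0  a_k=19  p_k/q_k = 19/1
…
k=2  a_k=3  p_k/q_k = 79/4
…
k=7  a_k=2  p_k/q_k = 2709/137
…
k=9  a_k=2  p_k/q_k = 107747/5449
…
k=13  a_k=2  p_k/q_k = 1660597/83980
k=14  a_k=3  p_k/q_k = 5678083/287153
k=15  a_k=1  p_k/q_k = 7338680/371133
→ (7338680, 371133).  Check: 7338680²=53856224142400, 391·371133²=53856224142399, difference 1.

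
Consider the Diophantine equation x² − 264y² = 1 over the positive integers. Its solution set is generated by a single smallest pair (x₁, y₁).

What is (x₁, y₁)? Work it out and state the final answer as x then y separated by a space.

[16; 4,32] for √264; ℓ=2 ⇒ convergent index 1
step 0: (16, 1)  from 16·(1,0) + (0,1)
step 1: (65, 4)  from 4·(16,1) + (1,0)
→ (65, 4).  Check: 65²=4225, 264·4²=4224, difference 1.

65 4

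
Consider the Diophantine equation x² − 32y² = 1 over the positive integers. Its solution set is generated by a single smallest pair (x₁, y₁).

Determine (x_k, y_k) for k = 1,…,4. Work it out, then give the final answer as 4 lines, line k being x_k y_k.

17 3
577 102
19601 3465
665857 117708

√32 = [5; 1,1,1,10, …], period ℓ=4 (even) → k=3
k=0  a_k=5  p_k/q_k = 5/1
k=1  a_k=1  p_k/q_k = 6/1
k=2  a_k=1  p_k/q_k = 11/2
k=3  a_k=1  p_k/q_k = 17/3
fundamental: x₁=17, y₁=3  (since 289 − 32·9 = 1)
k=2:  x_2 = 17·17+32·3·3 = 577,  y_2 = 17·3+3·17 = 102
k=3:  x_3 = 17·577+32·3·102 = 19601,  y_3 = 17·102+3·577 = 3465
k=4:  x_4 = 17·19601+32·3·3465 = 665857,  y_4 = 17·3465+3·19601 = 117708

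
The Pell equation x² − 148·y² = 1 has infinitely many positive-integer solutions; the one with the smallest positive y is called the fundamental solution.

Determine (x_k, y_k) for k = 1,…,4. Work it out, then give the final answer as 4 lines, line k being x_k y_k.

[12; 6,24] for √148; ℓ=2 ⇒ convergent index 1
step 0: (12, 1)  from 12·(1,0) + (0,1)
step 1: (73, 6)  from 6·(12,1) + (1,0)
(x₁, y₁) = (73, 6);  73² − 148·6² = 1 ✓
(x_2, y_2) = (73·73 + 148·6·6, 73·6 + 6·73) = (10657, 876)
(x_3, y_3) = (73·10657 + 148·6·876, 73·876 + 6·10657) = (1555849, 127890)
(x_4, y_4) = (73·1555849 + 148·6·127890, 73·127890 + 6·1555849) = (227143297, 18671064)

73 6
10657 876
1555849 127890
227143297 18671064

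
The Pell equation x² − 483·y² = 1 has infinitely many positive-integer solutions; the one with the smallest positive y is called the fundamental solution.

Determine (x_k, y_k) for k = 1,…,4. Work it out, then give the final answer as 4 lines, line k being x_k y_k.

√483 → a₀=21, period (1,42); ℓ=2 even so k=1
k=0  a_k=21  p_k/q_k = 21/1
k=1  a_k=1  p_k/q_k = 22/1
→ (22, 1).  Check: 22²=484, 483·1²=483, difference 1.
n=2: (22,1)∘(22,1) = (22·22+483·1·1, 22·1+1·22) = (967,44)
n=3: (967,44)∘(22,1) = (22·967+483·1·44, 22·44+1·967) = (42526,1935)
n=4: (42526,1935)∘(22,1) = (22·42526+483·1·1935, 22·1935+1·42526) = (1870177,85096)

22 1
967 44
42526 1935
1870177 85096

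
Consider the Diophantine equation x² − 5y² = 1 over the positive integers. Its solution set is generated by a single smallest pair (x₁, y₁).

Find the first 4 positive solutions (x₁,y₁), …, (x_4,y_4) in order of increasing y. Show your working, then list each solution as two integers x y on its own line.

d=5: √d = [2; 4] (ℓ=1, odd), read p_1/q_1
i=0: a=2 ⇒ p=2, q=1
i=1: a=4 ⇒ p=9, q=4
(x₁, y₁) = (9, 4);  9² − 5·4² = 1 ✓
k=2:  x_2 = 9·9+5·4·4 = 161,  y_2 = 9·4+4·9 = 72
k=3:  x_3 = 9·161+5·4·72 = 2889,  y_3 = 9·72+4·161 = 1292
k=4:  x_4 = 9·2889+5·4·1292 = 51841,  y_4 = 9·1292+4·2889 = 23184

9 4
161 72
2889 1292
51841 23184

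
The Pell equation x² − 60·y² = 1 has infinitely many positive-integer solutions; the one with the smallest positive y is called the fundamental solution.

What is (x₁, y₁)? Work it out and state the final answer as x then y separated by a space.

√60 → a₀=7, period (1,2,1,14); ℓ=4 even so k=3
a_0=7:  p_0=7·1+0=7,  q_0=7·0+1=1
…
a_2=2:  p_2=2·8+7=23,  q_2=2·1+1=3
a_3=1:  p_3=1·23+8=31,  q_3=1·3+1=4
(x₁, y₁) = (31, 4);  31² − 60·4² = 1 ✓

31 4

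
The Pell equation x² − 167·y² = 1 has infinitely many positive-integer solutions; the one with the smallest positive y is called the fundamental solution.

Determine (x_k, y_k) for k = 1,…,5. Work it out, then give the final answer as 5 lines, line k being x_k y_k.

168 13
56447 4368
18966024 1467635
6372527617 493120992
2141150313288 165687185677

√167 = [12; 1,11,1,24, …], period ℓ=4 (even) → k=3
a_0=12:  p_0=12·1+0=12,  q_0=12·0+1=1
…
a_2=11:  p_2=11·13+12=155,  q_2=11·1+1=12
a_3=1:  p_3=1·155+13=168,  q_3=1·12+1=13
→ (168, 13).  Check: 168²=28224, 167·13²=28223, difference 1.
n=2: (168,13)∘(168,13) = (168·168+167·13·13, 168·13+13·168) = (56447,4368)
n=3: (56447,4368)∘(168,13) = (168·56447+167·13·4368, 168·4368+13·56447) = (18966024,1467635)
n=4: (18966024,1467635)∘(168,13) = (168·18966024+167·13·1467635, 168·1467635+13·18966024) = (6372527617,493120992)
n=5: (6372527617,493120992)∘(168,13) = (168·6372527617+167·13·493120992, 168·493120992+13·6372527617) = (2141150313288,165687185677)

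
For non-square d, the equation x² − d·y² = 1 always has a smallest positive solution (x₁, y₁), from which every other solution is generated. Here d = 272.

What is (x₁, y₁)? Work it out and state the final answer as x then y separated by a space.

d=272: √d = [16; 2,32] (ℓ=2, even), read p_1/q_1
a_0=16:  p_0=16·1+0=16,  q_0=16·0+1=1
a_1=2:  p_1=2·16+1=33,  q_1=2·1+0=2
(x₁, y₁) = (33, 2);  33² − 272·2² = 1 ✓

33 2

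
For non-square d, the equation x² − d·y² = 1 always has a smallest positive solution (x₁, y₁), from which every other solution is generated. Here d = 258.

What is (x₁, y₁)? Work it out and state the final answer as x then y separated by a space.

√258 = [16; 16,32, …], period ℓ=2 (even) → k=1
k=0  a_k=16  p_k/q_k = 16/1
k=1  a_k=16  p_k/q_k = 257/16
fundamental: x₁=257, y₁=16  (since 66049 − 258·256 = 1)

257 16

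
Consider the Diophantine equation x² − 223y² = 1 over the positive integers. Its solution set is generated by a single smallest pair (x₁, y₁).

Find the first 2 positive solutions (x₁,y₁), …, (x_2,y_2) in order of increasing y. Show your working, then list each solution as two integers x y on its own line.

224 15
100351 6720

√223 → a₀=14, period (1,13,1,28); ℓ=4 even so k=3
k=0  a_k=14  p_k/q_k = 14/1
k=1  a_k=1  p_k/q_k = 15/1
k=2  a_k=13  p_k/q_k = 209/14
k=3  a_k=1  p_k/q_k = 224/15
(x₁, y₁) = (224, 15);  224² − 223·15² = 1 ✓
k=2:  x_2 = 224·224+223·15·15 = 100351,  y_2 = 224·15+15·224 = 6720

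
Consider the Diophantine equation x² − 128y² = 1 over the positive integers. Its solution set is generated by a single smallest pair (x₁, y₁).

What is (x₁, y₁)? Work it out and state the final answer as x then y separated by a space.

577 51

√128 → a₀=11, period (3,5,3,22); ℓ=4 even so k=3
a_0=11:  p_0=11·1+0=11,  q_0=11·0+1=1
a_1=3:  p_1=3·11+1=34,  q_1=3·1+0=3
a_2=5:  p_2=5·34+11=181,  q_2=5·3+1=16
a_3=3:  p_3=3·181+34=577,  q_3=3·16+3=51
fundamental: x₁=577, y₁=51  (since 332929 − 128·2601 = 1)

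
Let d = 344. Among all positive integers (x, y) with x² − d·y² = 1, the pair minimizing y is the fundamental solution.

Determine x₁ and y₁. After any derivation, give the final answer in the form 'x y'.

10405 561

√344 → a₀=18, period (1,1,4,1,3,1,4,1,1,36); ℓ=10 even so k=9
k=0  a_k=18  p_k/q_k = 18/1
…
k=4  a_k=1  p_k/q_k = 204/11
…
k=7  a_k=4  p_k/q_k = 4711/254
k=8  a_k=1  p_k/q_k = 5694/307
k=9  a_k=1  p_k/q_k = 10405/561
fundamental: x₁=10405, y₁=561  (since 108264025 − 344·314721 = 1)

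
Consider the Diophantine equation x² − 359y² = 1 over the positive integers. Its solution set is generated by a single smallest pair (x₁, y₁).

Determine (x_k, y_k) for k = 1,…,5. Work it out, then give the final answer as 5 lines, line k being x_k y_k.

360 19
259199 13680
186622920 9849581
134368243201 7091684640
96744948481800 5106003091219

√359 = [18; 1,17,1,36, …], period ℓ=4 (even) → k=3
a_0=18:  p_0=18·1+0=18,  q_0=18·0+1=1
a_1=1:  p_1=1·18+1=19,  q_1=1·1+0=1
a_2=17:  p_2=17·19+18=341,  q_2=17·1+1=18
a_3=1:  p_3=1·341+19=360,  q_3=1·18+1=19
(x₁, y₁) = (360, 19);  360² − 359·19² = 1 ✓
k=2:  x_2 = 360·360+359·19·19 = 259199,  y_2 = 360·19+19·360 = 13680
k=3:  x_3 = 360·259199+359·19·13680 = 186622920,  y_3 = 360·13680+19·259199 = 9849581
k=4:  x_4 = 360·186622920+359·19·9849581 = 134368243201,  y_4 = 360·9849581+19·186622920 = 7091684640
k=5:  x_5 = 360·134368243201+359·19·7091684640 = 96744948481800,  y_5 = 360·7091684640+19·134368243201 = 5106003091219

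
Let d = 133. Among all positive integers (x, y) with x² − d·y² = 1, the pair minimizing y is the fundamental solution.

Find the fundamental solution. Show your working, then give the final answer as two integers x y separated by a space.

2588599 224460

d=133: √d = [11; 1,1,7,5,1,…,1,1,22] (ℓ=16, even), read p_15/q_15
a_0=11:  p_0=11·1+0=11,  q_0=11·0+1=1
a_1=1:  p_1=1·11+1=12,  q_1=1·1+0=1
a_2=1:  p_2=1·12+11=23,  q_2=1·1+1=2
a_3=7:  p_3=7·23+12=173,  q_3=7·2+1=15
a_4=5:  p_4=5·173+23=888,  q_4=5·15+2=77
a_5=1:  p_5=1·888+173=1061,  q_5=1·77+15=92
…
a_7=1:  p_7=1·1949+1061=3010,  q_7=1·169+92=261
a_8=2:  p_8=2·3010+1949=7969,  q_8=2·261+169=691
…
a_10=1:  p_10=1·10979+7969=18948,  q_10=1·952+691=1643
a_11=1:  p_11=1·18948+10979=29927,  q_11=1·1643+952=2595
a_12=5:  p_12=5·29927+18948=168583,  q_12=5·2595+1643=14618
a_13=7:  p_13=7·168583+29927=1210008,  q_13=7·14618+2595=104921
a_14=1:  p_14=1·1210008+168583=1378591,  q_14=1·104921+14618=119539
a_15=1:  p_15=1·1378591+1210008=2588599,  q_15=1·119539+104921=224460
(x₁, y₁) = (2588599, 224460);  2588599² − 133·224460² = 1 ✓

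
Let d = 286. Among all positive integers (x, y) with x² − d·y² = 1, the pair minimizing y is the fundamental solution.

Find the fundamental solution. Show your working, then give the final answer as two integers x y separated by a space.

561835 33222

√286 = [16; 1,10,3,3,2,3,3,10,1,32, …], period ℓ=10 (even) → k=9
k=0  a_k=16  p_k/q_k = 16/1
k=1  a_k=1  p_k/q_k = 17/1
…
k=3  a_k=3  p_k/q_k = 575/34
k=4  a_k=3  p_k/q_k = 1911/113
k=5  a_k=2  p_k/q_k = 4397/260
k=6  a_k=3  p_k/q_k = 15102/893
k=7  a_k=3  p_k/q_k = 49703/2939
k=8  a_k=10  p_k/q_k = 512132/30283
k=9  a_k=1  p_k/q_k = 561835/33222
fundamental: x₁=561835, y₁=33222  (since 315658567225 − 286·1103701284 = 1)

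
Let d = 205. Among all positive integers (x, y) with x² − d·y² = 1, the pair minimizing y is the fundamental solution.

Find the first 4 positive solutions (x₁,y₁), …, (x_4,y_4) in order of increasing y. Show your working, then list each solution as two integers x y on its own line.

39689 2772
3150433441 220035816
250075105640009 17466002999676
19850461732342200961 1386416385888245712

d=205: √d = [14; 3,6,1,4,1,6,3,28] (ℓ=8, even), read p_7/q_7
k=0  a_k=14  p_k/q_k = 14/1
…
k=3  a_k=1  p_k/q_k = 315/22
…
k=5  a_k=1  p_k/q_k = 1847/129
k=6  a_k=6  p_k/q_k = 12614/881
k=7  a_k=3  p_k/q_k = 39689/2772
(x₁, y₁) = (39689, 2772);  39689² − 205·2772² = 1 ✓
n=2: (39689,2772)∘(39689,2772) = (39689·39689+205·2772·2772, 39689·2772+2772·39689) = (3150433441,220035816)
n=3: (3150433441,220035816)∘(39689,2772) = (39689·3150433441+205·2772·220035816, 39689·220035816+2772·3150433441) = (250075105640009,17466002999676)
n=4: (250075105640009,17466002999676)∘(39689,2772) = (39689·250075105640009+205·2772·17466002999676, 39689·17466002999676+2772·250075105640009) = (19850461732342200961,1386416385888245712)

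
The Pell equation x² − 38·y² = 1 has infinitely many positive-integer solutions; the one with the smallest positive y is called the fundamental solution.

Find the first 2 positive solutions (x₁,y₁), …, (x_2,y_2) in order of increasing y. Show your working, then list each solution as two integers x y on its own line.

37 6
2737 444

√38 = [6; 6,12, …], period ℓ=2 (even) → k=1
k=0  a_k=6  p_k/q_k = 6/1
k=1  a_k=6  p_k/q_k = 37/6
→ (37, 6).  Check: 37²=1369, 38·6²=1368, difference 1.
k=2:  x_2 = 37·37+38·6·6 = 2737,  y_2 = 37·6+6·37 = 444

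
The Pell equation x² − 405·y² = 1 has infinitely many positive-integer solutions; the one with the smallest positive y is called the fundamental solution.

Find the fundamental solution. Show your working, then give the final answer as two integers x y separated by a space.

d=405: √d = [20; 8,40] (ℓ=2, even), read p_1/q_1
a_0=20:  p_0=20·1+0=20,  q_0=20·0+1=1
a_1=8:  p_1=8·20+1=161,  q_1=8·1+0=8
fundamental: x₁=161, y₁=8  (since 25921 − 405·64 = 1)

161 8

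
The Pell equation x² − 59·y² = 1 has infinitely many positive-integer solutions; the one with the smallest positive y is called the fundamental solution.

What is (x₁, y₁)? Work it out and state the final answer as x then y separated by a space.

√59 = [7; 1,2,7,2,1,14, …], period ℓ=6 (even) → k=5
step 0: (7, 1)  from 7·(1,0) + (0,1)
…
step 3: (169, 22)  from 7·(23,3) + (8,1)
step 4: (361, 47)  from 2·(169,22) + (23,3)
step 5: (530, 69)  from 1·(361,47) + (169,22)
fundamental: x₁=530, y₁=69  (since 280900 − 59·4761 = 1)

530 69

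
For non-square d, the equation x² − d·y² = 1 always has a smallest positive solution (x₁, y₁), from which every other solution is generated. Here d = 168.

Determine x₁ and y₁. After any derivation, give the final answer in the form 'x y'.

[12; 1,24] for √168; ℓ=2 ⇒ convergent index 1
step 0: (12, 1)  from 12·(1,0) + (0,1)
step 1: (13, 1)  from 1·(12,1) + (1,0)
(x₁, y₁) = (13, 1);  13² − 168·1² = 1 ✓

13 1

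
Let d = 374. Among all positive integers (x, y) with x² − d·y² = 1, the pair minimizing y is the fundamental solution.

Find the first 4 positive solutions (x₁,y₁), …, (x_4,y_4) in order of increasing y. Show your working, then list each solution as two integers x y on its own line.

3365 174
22646449 1171020
152410598405 7880964426
1025723304619201 53038889415960

√374 → a₀=19, period (2,1,18,1,2,38); ℓ=6 even so k=5
i=0: a=19 ⇒ p=19, q=1
…
i=2: a=1 ⇒ p=58, q=3
…
i=4: a=1 ⇒ p=1141, q=59
i=5: a=2 ⇒ p=3365, q=174
→ (3365, 174).  Check: 3365²=11323225, 374·174²=11323224, difference 1.
(x_2, y_2) = (3365·3365 + 374·174·174, 3365·174 + 174·3365) = (22646449, 1171020)
(x_3, y_3) = (3365·22646449 + 374·174·1171020, 3365·1171020 + 174·22646449) = (152410598405, 7880964426)
(x_4, y_4) = (3365·152410598405 + 374·174·7880964426, 3365·7880964426 + 174·152410598405) = (1025723304619201, 53038889415960)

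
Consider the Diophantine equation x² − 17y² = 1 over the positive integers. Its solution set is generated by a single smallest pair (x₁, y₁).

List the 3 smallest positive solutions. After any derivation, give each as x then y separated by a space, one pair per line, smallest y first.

33 8
2177 528
143649 34840

√17 → a₀=4, period (8); ℓ=1 odd so k=1
i=0: a=4 ⇒ p=4, q=1
i=1: a=8 ⇒ p=33, q=8
fundamental: x₁=33, y₁=8  (since 1089 − 17·64 = 1)
(x_2, y_2) = (33·33 + 17·8·8, 33·8 + 8·33) = (2177, 528)
(x_3, y_3) = (33·2177 + 17·8·528, 33·528 + 8·2177) = (143649, 34840)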